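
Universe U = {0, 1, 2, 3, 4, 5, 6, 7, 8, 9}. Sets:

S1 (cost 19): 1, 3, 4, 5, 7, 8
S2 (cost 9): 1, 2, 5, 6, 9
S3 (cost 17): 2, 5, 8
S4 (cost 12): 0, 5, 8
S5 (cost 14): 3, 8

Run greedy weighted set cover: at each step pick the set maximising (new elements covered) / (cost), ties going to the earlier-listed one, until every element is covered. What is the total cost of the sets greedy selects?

Pick 1: S2 adds 5 new (1, 2, 5, 6, 9) at cost 9 (ratio 5/9).
Pick 2: S1 adds 4 new (3, 4, 7, 8) at cost 19 (ratio 4/19).
Pick 3: S4 adds 1 new (0) at cost 12 (ratio 1/12).
Greedy total cost: 9 + 19 + 12 = 40.

40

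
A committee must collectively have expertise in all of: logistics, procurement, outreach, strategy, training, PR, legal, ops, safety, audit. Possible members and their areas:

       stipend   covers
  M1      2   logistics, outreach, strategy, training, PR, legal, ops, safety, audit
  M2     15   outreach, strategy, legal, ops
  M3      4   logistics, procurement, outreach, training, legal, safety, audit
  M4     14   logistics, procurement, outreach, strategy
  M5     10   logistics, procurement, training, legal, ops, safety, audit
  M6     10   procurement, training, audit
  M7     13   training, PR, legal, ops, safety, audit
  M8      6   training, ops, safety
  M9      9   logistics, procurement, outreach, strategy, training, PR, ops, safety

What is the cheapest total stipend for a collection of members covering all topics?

6

M1, M3 cover every topic at stipend 2 + 4 = 6.
Any cover uses at least 2 members; among all covering selections none totals below 6.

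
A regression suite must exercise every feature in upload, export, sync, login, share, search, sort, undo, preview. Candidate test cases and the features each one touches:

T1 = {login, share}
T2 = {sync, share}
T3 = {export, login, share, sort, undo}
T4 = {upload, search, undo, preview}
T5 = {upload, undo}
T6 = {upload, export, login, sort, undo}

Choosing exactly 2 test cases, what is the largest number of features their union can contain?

8

Choosing T3, T4 covers {upload, export, login, share, search, sort, undo, preview} — 8 features.
No choice of 2 test cases does better; here sync is left uncovered.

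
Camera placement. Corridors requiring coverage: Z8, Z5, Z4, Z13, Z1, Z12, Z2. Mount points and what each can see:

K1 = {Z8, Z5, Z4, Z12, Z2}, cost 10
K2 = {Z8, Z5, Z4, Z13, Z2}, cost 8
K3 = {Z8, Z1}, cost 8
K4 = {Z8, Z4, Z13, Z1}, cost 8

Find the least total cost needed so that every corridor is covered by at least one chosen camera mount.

18

K1, K4 cover every corridor at cost 10 + 8 = 18.
Any cover uses at least 2 camera mounts; among all covering selections none totals below 18.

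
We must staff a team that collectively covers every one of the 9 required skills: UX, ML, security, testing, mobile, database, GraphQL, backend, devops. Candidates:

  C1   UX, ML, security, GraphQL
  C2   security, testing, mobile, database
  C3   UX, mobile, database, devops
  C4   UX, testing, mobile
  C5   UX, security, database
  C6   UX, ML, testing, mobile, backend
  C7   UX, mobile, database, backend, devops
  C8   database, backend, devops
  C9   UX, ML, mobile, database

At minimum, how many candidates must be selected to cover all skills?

C1, C2, C7 together cover {UX, ML, security, testing, mobile, database, GraphQL, backend, devops} — every skill.
No 2 of the 9 candidates cover everything (all 36 pairs fall short), so 3 is minimum.

3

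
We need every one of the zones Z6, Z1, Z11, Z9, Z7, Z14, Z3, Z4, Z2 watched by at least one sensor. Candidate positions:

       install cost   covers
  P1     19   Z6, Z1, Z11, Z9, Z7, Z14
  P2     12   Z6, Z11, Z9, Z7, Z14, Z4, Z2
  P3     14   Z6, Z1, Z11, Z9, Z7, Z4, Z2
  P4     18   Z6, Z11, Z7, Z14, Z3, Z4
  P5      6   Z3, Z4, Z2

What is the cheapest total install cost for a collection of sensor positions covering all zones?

25

P1, P5 cover every zone at install cost 19 + 6 = 25.
Any cover uses at least 2 sensor positions; among all covering selections none totals below 25.
Greedy by coverage-per-install cost would pick P2, P5, P3 for 32 — worse than the optimum 25.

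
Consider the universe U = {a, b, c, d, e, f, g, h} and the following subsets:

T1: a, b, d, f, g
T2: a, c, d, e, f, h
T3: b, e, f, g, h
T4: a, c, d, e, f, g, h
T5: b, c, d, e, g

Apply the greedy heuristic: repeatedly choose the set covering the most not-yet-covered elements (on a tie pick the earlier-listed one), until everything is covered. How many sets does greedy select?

2

Pick 1: T4 covers 7 new elements (a, c, d, e, f, g, h).
Pick 2: T1 covers 1 new elements (b).
Greedy uses 2 sets.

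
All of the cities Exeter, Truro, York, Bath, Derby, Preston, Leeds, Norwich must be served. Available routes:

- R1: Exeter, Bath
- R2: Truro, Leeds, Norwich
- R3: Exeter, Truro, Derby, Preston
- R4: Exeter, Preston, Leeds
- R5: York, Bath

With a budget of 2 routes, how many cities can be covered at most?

6

Choosing R2, R3 covers {Exeter, Truro, Derby, Preston, Leeds, Norwich} — 6 cities.
No choice of 2 routes does better; here York, Bath are left uncovered.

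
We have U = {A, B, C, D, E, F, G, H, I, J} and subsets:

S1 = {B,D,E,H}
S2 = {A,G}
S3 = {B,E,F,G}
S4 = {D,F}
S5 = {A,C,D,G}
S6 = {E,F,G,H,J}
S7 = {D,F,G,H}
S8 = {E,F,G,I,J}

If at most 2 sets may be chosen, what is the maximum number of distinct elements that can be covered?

8

Choosing S1, S8 covers {B, D, E, F, G, H, I, J} — 8 elements.
No choice of 2 sets does better; here A, C are left uncovered.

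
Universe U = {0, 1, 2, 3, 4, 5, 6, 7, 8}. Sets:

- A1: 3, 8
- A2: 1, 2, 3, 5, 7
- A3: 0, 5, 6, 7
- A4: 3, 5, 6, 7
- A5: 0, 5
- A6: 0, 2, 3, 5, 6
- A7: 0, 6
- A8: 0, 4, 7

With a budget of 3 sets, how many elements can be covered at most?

Choosing A1, A2, A3 covers {0, 1, 2, 3, 5, 6, 7, 8} — 8 elements.
No choice of 3 sets does better; here 4 is left uncovered.

8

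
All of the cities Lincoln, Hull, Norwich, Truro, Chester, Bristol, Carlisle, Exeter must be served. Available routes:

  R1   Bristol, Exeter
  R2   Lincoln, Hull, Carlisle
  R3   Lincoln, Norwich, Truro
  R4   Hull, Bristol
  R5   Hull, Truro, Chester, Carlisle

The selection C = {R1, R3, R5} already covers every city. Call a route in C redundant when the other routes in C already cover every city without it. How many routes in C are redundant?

0

Drop R1: Bristol, Exeter uncovered — not redundant.
Drop R3: Lincoln, Norwich uncovered — not redundant.
Drop R5: Hull, Chester, Carlisle uncovered — not redundant.
None of the routes in C is redundant.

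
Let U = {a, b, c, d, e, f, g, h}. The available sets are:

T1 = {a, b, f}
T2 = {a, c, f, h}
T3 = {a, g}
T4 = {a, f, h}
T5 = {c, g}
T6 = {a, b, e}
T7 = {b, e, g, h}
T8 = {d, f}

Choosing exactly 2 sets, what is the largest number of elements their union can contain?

7

Choosing T2, T7 covers {a, b, c, e, f, g, h} — 7 elements.
No choice of 2 sets does better; here d is left uncovered.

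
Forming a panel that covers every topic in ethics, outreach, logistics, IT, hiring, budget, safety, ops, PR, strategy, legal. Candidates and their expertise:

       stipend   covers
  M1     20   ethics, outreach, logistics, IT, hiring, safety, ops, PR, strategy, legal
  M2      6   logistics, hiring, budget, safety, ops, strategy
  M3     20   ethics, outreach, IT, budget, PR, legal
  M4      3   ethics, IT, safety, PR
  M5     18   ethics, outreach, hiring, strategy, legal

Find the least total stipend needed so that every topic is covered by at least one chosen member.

M1, M2 cover every topic at stipend 20 + 6 = 26.
Any cover uses at least 2 members; among all covering selections none totals below 26.
Greedy by coverage-per-stipend would pick M4, M2, M5 for 27 — worse than the optimum 26.

26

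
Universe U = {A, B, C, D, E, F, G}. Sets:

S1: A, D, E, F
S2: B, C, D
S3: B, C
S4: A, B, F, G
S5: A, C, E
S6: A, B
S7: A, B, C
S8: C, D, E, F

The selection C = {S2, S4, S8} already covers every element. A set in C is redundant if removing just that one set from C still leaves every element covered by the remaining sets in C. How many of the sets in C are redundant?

1

Drop S2: the rest still cover every element — redundant.
Drop S4: A, G uncovered — not redundant.
Drop S8: E uncovered — not redundant.
1 redundant: S2.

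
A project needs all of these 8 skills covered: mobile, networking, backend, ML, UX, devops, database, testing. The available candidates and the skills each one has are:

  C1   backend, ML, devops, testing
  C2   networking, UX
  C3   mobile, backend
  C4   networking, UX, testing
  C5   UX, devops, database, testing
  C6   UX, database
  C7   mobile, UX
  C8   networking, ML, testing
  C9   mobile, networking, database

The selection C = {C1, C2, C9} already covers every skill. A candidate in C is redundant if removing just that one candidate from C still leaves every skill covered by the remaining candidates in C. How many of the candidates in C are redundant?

0

Drop C1: backend, ML, devops, testing uncovered — not redundant.
Drop C2: UX uncovered — not redundant.
Drop C9: mobile, database uncovered — not redundant.
None of the candidates in C is redundant.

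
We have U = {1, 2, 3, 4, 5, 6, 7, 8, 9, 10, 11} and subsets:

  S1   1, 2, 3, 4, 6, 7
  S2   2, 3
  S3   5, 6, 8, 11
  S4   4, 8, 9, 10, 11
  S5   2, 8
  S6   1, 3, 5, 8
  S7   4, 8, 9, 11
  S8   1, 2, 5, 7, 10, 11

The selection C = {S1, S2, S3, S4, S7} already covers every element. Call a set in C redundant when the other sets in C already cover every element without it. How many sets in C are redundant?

Drop S1: 1, 7 uncovered — not redundant.
Drop S2: the rest still cover every element — redundant.
Drop S3: 5 uncovered — not redundant.
Drop S4: 10 uncovered — not redundant.
Drop S7: the rest still cover every element — redundant.
2 redundant: S2, S7.

2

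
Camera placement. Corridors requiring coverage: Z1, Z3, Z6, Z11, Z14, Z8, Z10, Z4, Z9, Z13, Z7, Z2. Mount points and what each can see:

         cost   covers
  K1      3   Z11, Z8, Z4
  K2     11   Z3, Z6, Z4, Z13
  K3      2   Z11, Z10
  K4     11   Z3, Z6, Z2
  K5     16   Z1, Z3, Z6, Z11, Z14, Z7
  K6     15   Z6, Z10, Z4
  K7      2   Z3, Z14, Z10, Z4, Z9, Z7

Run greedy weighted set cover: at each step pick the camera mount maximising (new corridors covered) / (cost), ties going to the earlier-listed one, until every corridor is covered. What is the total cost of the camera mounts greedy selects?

43

Pick 1: K7 adds 6 new (Z3, Z14, Z10, Z4, Z9, Z7) at cost 2 (ratio 6/2).
Pick 2: K1 adds 2 new (Z11, Z8) at cost 3 (ratio 2/3).
Pick 3: K2 adds 2 new (Z6, Z13) at cost 11 (ratio 2/11).
Pick 4: K4 adds 1 new (Z2) at cost 11 (ratio 1/11).
Pick 5: K5 adds 1 new (Z1) at cost 16 (ratio 1/16).
Greedy total cost: 2 + 3 + 11 + 11 + 16 = 43.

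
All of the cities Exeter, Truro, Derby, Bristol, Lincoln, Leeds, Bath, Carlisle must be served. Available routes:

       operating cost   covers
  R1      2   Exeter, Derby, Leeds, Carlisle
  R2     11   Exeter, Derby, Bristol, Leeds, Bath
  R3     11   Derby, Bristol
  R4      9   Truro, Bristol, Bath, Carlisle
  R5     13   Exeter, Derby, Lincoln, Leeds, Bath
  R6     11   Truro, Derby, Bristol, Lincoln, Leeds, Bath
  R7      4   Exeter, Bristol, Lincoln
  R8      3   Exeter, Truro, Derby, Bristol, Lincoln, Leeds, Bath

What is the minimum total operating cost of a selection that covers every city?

5

R1, R8 cover every city at operating cost 2 + 3 = 5.
Any cover uses at least 2 routes; among all covering selections none totals below 5.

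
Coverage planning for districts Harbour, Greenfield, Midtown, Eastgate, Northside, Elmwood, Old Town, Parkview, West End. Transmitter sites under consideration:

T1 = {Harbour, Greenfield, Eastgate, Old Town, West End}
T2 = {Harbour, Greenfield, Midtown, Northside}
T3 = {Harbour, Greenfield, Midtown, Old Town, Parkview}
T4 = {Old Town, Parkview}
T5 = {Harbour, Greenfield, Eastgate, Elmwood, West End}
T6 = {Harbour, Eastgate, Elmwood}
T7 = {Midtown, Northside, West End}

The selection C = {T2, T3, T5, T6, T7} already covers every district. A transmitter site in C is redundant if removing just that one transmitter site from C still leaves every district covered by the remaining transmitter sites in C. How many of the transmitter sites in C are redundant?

Drop T2: the rest still cover every district — redundant.
Drop T3: Old Town, Parkview uncovered — not redundant.
Drop T5: the rest still cover every district — redundant.
Drop T6: the rest still cover every district — redundant.
Drop T7: the rest still cover every district — redundant.
4 redundant: T2, T5, T6, T7.

4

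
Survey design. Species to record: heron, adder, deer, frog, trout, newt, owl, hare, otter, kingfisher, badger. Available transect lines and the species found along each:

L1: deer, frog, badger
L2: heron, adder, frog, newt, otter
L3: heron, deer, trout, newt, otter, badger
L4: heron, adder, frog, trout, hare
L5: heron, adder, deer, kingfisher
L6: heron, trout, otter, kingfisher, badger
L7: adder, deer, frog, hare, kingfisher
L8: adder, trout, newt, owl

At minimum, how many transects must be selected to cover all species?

L3, L7, L8 together cover {heron, adder, deer, frog, trout, newt, owl, hare, otter, kingfisher, badger} — every species.
No 2 of the 8 transects cover everything (all 28 pairs fall short), so 3 is minimum.

3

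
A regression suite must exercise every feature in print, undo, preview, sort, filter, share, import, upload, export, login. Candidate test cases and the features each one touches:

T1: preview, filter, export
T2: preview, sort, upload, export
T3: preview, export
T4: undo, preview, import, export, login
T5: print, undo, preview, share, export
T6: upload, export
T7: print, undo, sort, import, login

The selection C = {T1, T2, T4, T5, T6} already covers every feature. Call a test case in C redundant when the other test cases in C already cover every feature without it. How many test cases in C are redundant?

Drop T1: filter uncovered — not redundant.
Drop T2: sort uncovered — not redundant.
Drop T4: import, login uncovered — not redundant.
Drop T5: print, share uncovered — not redundant.
Drop T6: the rest still cover every feature — redundant.
1 redundant: T6.

1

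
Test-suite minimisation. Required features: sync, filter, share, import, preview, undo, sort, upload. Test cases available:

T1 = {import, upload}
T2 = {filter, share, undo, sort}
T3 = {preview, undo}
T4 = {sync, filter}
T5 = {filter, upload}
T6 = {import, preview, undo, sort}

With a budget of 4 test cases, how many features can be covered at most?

Choosing T1, T2, T3, T4 covers {sync, filter, share, import, preview, undo, sort, upload} — 8 features.
That is all 8 features.

8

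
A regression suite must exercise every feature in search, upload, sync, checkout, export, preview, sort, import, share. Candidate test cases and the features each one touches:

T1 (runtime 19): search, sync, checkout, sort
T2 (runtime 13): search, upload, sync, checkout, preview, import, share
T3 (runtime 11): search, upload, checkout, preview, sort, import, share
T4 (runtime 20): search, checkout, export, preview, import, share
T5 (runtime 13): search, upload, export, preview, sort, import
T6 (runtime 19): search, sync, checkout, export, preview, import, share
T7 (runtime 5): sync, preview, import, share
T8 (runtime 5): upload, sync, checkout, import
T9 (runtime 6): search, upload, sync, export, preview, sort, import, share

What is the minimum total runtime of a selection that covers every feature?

11

T8, T9 cover every feature at runtime 5 + 6 = 11.
Any cover uses at least 2 test cases; among all covering selections none totals below 11.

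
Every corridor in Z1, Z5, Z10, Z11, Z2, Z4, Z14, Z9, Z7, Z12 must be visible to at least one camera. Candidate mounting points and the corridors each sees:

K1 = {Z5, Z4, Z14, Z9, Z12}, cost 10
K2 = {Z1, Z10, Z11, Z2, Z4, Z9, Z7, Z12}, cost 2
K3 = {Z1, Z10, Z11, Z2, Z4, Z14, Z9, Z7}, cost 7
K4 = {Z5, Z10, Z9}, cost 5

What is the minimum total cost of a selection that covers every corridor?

12

K1, K2 cover every corridor at cost 10 + 2 = 12.
Any cover uses at least 2 camera mounts; among all covering selections none totals below 12.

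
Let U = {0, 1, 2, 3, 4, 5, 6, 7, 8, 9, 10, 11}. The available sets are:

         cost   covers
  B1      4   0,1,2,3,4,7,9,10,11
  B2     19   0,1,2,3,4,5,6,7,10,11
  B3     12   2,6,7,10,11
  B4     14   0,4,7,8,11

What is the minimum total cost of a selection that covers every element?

B1, B2, B4 cover every element at cost 4 + 19 + 14 = 37.
Any cover uses at least 3 sets; among all covering selections none totals below 37.

37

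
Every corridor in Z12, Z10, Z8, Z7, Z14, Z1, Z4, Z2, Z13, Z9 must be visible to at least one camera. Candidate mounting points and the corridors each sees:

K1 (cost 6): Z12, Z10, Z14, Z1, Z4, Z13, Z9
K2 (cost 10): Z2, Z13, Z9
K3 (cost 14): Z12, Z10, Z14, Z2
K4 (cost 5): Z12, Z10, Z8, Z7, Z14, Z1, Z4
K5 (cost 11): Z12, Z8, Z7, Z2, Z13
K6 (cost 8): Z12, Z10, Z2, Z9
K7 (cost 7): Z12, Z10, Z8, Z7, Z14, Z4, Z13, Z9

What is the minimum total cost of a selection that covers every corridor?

15

K2, K4 cover every corridor at cost 10 + 5 = 15.
Any cover uses at least 2 camera mounts; among all covering selections none totals below 15.
Greedy by coverage-per-cost would pick K4, K1, K6 for 19 — worse than the optimum 15.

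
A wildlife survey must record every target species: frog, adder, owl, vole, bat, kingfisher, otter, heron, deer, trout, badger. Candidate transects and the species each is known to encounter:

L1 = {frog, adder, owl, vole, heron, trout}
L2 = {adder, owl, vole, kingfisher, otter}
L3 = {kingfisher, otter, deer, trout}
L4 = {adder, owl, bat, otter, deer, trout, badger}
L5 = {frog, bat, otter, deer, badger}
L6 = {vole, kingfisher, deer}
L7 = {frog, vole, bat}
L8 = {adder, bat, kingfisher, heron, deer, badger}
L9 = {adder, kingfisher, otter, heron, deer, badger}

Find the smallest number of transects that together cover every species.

3

L1, L2, L4 together cover {frog, adder, owl, vole, bat, kingfisher, otter, heron, deer, trout, badger} — every species.
No 2 of the 9 transects cover everything (all 36 pairs fall short), so 3 is minimum.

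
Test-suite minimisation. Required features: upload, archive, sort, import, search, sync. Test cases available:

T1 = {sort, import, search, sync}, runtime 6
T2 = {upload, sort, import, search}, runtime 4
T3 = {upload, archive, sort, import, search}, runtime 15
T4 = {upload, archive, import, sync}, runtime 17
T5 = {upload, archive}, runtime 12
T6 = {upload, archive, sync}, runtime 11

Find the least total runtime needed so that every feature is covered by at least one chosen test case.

T2, T6 cover every feature at runtime 4 + 11 = 15.
Any cover uses at least 2 test cases; among all covering selections none totals below 15.

15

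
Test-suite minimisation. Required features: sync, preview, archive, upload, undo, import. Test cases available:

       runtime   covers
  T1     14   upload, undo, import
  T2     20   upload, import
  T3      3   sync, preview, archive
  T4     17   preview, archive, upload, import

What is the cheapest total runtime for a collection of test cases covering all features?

17

T1, T3 cover every feature at runtime 14 + 3 = 17.
Any cover uses at least 2 test cases; among all covering selections none totals below 17.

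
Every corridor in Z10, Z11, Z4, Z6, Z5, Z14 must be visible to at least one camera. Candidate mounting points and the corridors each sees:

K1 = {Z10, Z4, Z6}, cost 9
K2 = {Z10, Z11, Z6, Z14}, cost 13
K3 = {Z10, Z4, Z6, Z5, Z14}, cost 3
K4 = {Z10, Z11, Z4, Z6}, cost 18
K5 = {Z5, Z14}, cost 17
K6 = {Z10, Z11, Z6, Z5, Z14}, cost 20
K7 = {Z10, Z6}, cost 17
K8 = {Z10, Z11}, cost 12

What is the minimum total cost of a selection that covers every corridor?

15

K3, K8 cover every corridor at cost 3 + 12 = 15.
Any cover uses at least 2 camera mounts; among all covering selections none totals below 15.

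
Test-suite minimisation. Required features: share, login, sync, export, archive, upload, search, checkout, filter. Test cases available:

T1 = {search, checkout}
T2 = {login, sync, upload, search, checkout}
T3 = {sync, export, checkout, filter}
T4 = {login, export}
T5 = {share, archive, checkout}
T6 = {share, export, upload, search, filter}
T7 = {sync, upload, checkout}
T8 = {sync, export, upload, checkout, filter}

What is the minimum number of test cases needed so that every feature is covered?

T2, T3, T5 together cover {share, login, sync, export, archive, upload, search, checkout, filter} — every feature.
No 2 of the 8 test cases cover everything (all 28 pairs fall short), so 3 is minimum.

3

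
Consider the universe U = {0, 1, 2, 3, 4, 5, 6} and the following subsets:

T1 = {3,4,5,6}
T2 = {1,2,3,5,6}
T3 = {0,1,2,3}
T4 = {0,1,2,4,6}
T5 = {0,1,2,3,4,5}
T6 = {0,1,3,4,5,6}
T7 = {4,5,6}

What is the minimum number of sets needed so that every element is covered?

T1, T3 together cover {0, 1, 2, 3, 4, 5, 6} — every element.
No single set contains all 7 elements, so 2 is optimal.

2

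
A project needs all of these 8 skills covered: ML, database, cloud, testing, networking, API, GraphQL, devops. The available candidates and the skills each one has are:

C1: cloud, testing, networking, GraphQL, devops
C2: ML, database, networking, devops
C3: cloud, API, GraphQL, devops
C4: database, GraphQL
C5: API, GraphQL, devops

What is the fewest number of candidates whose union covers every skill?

C1, C2, C3 together cover {ML, database, cloud, testing, networking, API, GraphQL, devops} — every skill.
No 2 of the 5 candidates cover everything (all 10 pairs fall short), so 3 is minimum.

3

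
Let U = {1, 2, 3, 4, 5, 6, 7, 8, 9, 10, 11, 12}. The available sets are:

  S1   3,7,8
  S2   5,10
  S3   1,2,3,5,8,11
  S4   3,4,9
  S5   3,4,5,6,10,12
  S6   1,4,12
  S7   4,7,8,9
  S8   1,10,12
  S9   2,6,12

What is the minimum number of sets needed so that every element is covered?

3

S3, S5, S7 together cover {1, 2, 3, 4, 5, 6, 7, 8, 9, 10, 11, 12} — every element.
No 2 of the 9 sets cover everything (all 36 pairs fall short), so 3 is minimum.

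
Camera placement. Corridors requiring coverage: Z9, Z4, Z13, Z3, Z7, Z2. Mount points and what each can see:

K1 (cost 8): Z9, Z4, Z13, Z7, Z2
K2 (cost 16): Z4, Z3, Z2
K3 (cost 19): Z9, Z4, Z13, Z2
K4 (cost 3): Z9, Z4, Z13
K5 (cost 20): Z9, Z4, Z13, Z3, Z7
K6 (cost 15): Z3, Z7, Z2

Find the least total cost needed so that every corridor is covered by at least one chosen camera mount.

18

K4, K6 cover every corridor at cost 3 + 15 = 18.
Any cover uses at least 2 camera mounts; among all covering selections none totals below 18.
Greedy by coverage-per-cost would pick K4, K1, K6 for 26 — worse than the optimum 18.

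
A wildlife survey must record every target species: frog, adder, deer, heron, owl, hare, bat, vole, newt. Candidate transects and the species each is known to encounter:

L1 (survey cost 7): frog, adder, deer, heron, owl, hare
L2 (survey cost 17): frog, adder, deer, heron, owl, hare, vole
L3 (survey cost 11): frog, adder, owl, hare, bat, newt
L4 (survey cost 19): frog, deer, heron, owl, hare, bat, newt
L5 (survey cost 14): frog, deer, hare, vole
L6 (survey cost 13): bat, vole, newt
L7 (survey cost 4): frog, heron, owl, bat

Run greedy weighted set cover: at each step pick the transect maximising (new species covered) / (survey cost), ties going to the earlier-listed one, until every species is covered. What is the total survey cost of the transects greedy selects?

Pick 1: L7 adds 4 new (frog, heron, owl, bat) at survey cost 4 (ratio 4/4).
Pick 2: L1 adds 3 new (adder, deer, hare) at survey cost 7 (ratio 3/7).
Pick 3: L6 adds 2 new (vole, newt) at survey cost 13 (ratio 2/13).
Greedy total survey cost: 4 + 7 + 13 = 24. (The true optimum is 20, so greedy overshoots here.)

24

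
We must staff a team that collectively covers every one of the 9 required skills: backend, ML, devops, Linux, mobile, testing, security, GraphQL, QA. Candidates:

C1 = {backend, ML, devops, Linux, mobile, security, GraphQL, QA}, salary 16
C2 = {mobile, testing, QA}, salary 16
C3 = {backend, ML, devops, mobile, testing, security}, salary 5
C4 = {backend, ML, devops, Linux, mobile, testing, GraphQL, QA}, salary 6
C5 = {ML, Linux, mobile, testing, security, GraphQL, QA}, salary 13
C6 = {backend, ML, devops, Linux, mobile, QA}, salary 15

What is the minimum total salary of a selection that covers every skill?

C3, C4 cover every skill at salary 5 + 6 = 11.
Any cover uses at least 2 candidates; among all covering selections none totals below 11.

11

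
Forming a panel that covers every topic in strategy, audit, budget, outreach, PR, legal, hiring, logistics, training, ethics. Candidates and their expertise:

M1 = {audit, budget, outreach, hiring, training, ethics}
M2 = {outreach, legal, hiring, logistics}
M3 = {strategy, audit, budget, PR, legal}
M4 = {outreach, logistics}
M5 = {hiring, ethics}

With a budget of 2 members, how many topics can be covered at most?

Choosing M1, M3 covers {strategy, audit, budget, outreach, PR, legal, hiring, training, ethics} — 9 topics.
No choice of 2 members does better; here logistics is left uncovered.

9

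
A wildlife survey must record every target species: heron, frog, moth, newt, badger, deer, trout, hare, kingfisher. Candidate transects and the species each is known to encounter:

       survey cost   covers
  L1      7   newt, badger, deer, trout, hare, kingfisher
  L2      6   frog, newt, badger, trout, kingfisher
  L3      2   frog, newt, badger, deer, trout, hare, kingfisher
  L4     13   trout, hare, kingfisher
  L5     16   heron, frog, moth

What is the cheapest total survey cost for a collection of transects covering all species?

18

L3, L5 cover every species at survey cost 2 + 16 = 18.
Any cover uses at least 2 transects; among all covering selections none totals below 18.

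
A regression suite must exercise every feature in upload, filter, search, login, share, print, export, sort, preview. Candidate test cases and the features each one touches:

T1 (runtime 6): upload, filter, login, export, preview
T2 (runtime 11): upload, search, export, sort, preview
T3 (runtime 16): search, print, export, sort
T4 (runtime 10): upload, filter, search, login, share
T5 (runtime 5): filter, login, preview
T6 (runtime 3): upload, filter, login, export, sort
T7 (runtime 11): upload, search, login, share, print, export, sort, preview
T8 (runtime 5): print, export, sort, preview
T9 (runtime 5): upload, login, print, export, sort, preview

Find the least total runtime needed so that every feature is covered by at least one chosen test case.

T6, T7 cover every feature at runtime 3 + 11 = 14.
Any cover uses at least 2 test cases; among all covering selections none totals below 14.

14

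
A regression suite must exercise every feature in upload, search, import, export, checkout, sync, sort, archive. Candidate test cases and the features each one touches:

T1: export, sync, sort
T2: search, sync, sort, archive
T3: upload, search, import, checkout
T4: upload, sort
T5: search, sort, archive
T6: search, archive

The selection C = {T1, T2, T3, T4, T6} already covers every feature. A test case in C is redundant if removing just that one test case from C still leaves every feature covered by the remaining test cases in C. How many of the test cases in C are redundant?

3

Drop T1: export uncovered — not redundant.
Drop T2: the rest still cover every feature — redundant.
Drop T3: import, checkout uncovered — not redundant.
Drop T4: the rest still cover every feature — redundant.
Drop T6: the rest still cover every feature — redundant.
3 redundant: T2, T4, T6.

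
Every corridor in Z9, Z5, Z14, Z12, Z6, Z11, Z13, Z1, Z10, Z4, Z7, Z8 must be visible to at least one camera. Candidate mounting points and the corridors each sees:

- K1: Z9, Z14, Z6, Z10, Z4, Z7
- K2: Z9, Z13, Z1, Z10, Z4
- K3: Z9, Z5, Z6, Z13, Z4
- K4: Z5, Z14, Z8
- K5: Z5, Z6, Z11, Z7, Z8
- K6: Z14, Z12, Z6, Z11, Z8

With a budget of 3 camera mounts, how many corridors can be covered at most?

Choosing K2, K5, K6 covers {Z9, Z5, Z14, Z12, Z6, Z11, Z13, Z1, Z10, Z4, Z7, Z8} — 12 corridors.
That is all 12 corridors.

12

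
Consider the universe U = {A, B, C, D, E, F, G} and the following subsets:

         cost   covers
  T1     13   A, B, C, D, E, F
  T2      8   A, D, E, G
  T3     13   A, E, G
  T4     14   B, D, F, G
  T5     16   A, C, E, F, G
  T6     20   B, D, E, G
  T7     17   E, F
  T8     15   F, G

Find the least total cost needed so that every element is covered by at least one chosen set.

21

T1, T2 cover every element at cost 13 + 8 = 21.
Any cover uses at least 2 sets; among all covering selections none totals below 21.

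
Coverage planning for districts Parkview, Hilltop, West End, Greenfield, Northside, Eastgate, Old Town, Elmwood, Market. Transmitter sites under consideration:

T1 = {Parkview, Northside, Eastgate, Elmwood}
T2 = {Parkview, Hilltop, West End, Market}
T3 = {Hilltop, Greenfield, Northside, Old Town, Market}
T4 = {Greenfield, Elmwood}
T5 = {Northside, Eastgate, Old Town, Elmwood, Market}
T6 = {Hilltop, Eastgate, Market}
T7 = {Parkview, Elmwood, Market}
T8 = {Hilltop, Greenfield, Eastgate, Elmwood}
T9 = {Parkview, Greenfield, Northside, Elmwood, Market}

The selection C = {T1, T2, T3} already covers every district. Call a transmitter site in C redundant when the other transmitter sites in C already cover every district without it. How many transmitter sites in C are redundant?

Drop T1: Eastgate, Elmwood uncovered — not redundant.
Drop T2: West End uncovered — not redundant.
Drop T3: Greenfield, Old Town uncovered — not redundant.
None of the transmitter sites in C is redundant.

0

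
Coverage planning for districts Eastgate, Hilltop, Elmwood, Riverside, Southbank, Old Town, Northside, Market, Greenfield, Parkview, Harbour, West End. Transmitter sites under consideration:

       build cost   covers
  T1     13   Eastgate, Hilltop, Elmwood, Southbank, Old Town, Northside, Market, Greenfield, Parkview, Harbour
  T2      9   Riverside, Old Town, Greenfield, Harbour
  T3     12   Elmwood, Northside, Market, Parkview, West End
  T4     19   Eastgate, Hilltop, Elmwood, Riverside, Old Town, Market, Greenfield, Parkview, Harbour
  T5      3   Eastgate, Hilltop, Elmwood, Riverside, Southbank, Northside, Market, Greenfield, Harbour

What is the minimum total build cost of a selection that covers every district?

24

T2, T3, T5 cover every district at build cost 9 + 12 + 3 = 24.
Any cover uses at least 3 transmitter sites; among all covering selections none totals below 24.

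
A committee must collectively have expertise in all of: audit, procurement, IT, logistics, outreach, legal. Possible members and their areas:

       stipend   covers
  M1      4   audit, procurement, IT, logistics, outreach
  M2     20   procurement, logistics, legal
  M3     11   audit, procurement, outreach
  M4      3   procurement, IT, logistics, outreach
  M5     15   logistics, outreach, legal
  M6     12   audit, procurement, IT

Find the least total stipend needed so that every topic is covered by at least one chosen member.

19

M1, M5 cover every topic at stipend 4 + 15 = 19.
Any cover uses at least 2 members; among all covering selections none totals below 19.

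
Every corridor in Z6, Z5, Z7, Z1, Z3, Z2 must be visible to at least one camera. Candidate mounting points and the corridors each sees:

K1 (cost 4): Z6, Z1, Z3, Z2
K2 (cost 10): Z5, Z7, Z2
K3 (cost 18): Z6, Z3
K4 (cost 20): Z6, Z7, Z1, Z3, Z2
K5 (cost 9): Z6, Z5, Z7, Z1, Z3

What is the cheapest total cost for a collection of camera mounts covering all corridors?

K1, K5 cover every corridor at cost 4 + 9 = 13.
Any cover uses at least 2 camera mounts; among all covering selections none totals below 13.

13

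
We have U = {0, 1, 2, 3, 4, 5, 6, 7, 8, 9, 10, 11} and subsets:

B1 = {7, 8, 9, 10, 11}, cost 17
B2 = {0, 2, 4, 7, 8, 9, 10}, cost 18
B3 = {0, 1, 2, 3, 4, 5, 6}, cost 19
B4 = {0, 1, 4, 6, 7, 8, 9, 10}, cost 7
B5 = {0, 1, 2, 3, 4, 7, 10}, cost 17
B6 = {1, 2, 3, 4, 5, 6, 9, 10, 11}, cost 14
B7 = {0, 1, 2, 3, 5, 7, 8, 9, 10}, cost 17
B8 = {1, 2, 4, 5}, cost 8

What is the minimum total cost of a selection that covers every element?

B4, B6 cover every element at cost 7 + 14 = 21.
Any cover uses at least 2 sets; among all covering selections none totals below 21.

21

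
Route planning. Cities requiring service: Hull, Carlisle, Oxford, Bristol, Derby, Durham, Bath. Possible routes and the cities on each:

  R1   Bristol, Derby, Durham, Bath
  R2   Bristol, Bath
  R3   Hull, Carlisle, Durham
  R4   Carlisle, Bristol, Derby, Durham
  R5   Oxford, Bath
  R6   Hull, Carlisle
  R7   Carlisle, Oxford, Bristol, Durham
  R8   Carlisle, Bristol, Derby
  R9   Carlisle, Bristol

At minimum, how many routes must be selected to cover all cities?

3

R1, R3, R5 together cover {Hull, Carlisle, Oxford, Bristol, Derby, Durham, Bath} — every city.
No 2 of the 9 routes cover everything (all 36 pairs fall short), so 3 is minimum.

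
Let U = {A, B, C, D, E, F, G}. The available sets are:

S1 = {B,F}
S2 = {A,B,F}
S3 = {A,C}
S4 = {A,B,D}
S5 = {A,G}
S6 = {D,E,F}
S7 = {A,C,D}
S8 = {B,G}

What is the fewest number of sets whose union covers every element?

3

S3, S6, S8 together cover {A, B, C, D, E, F, G} — every element.
No 2 of the 8 sets cover everything (all 28 pairs fall short), so 3 is minimum.
Greedy (largest uncovered first) would take S2, S6, S3, S5 — 4 sets — but 3 suffice.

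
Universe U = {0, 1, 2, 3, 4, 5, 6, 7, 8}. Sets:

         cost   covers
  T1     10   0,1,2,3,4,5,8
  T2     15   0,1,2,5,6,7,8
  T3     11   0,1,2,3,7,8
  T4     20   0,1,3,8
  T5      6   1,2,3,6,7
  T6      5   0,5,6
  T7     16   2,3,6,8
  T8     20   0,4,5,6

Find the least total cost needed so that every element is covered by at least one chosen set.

T1, T5 cover every element at cost 10 + 6 = 16.
Any cover uses at least 2 sets; among all covering selections none totals below 16.

16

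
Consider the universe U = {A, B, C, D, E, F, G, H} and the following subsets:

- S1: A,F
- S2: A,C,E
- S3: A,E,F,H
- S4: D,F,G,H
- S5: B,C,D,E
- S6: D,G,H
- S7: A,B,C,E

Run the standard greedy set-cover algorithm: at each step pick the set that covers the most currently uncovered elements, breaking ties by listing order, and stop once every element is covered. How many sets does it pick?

Pick 1: S3 covers 4 new elements (A, E, F, H).
Pick 2: S5 covers 3 new elements (B, C, D).
Pick 3: S4 covers 1 new elements (G).
Greedy uses 3 sets. (The true minimum is 2.)

3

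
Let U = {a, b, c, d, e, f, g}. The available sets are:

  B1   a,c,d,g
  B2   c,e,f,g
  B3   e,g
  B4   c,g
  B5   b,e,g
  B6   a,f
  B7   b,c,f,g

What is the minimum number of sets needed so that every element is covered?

B1, B2, B5 together cover {a, b, c, d, e, f, g} — every element.
No 2 of the 7 sets cover everything (all 21 pairs fall short), so 3 is minimum.

3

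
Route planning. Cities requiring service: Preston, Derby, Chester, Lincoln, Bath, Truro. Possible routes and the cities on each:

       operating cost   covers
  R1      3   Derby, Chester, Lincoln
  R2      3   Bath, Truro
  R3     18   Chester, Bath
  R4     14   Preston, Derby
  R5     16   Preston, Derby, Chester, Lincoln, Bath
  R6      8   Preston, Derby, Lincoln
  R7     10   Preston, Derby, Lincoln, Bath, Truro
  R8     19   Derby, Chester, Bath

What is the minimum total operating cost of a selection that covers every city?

13

R1, R7 cover every city at operating cost 3 + 10 = 13.
Any cover uses at least 2 routes; among all covering selections none totals below 13.
Greedy by coverage-per-operating cost would pick R1, R2, R6 for 14 — worse than the optimum 13.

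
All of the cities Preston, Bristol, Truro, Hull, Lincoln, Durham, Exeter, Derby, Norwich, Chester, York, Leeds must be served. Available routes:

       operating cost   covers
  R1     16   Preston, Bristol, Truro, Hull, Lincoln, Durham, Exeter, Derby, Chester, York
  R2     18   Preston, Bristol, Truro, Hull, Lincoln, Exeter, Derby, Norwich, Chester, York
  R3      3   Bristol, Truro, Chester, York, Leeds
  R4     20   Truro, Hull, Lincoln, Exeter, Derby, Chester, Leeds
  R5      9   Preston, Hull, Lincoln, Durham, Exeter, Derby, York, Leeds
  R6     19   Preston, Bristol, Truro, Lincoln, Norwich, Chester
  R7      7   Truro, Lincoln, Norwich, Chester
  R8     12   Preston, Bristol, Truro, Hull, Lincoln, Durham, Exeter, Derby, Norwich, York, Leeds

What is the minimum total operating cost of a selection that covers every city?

15

R3, R8 cover every city at operating cost 3 + 12 = 15.
Any cover uses at least 2 routes; among all covering selections none totals below 15.
Greedy by coverage-per-operating cost would pick R3, R5, R7 for 19 — worse than the optimum 15.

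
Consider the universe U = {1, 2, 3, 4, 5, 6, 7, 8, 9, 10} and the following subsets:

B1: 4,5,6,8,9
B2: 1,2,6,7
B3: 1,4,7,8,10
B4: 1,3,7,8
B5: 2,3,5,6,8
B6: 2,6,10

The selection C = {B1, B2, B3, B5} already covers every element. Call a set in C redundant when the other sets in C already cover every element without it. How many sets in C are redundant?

Drop B1: 9 uncovered — not redundant.
Drop B2: the rest still cover every element — redundant.
Drop B3: 10 uncovered — not redundant.
Drop B5: 3 uncovered — not redundant.
1 redundant: B2.

1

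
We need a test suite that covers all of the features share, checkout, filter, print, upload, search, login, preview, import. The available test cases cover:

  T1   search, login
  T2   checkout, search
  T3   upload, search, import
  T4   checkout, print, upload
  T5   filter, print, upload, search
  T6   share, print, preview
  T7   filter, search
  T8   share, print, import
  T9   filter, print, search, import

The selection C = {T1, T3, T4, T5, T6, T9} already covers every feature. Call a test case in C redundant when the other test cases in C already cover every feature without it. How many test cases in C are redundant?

3

Drop T1: login uncovered — not redundant.
Drop T3: the rest still cover every feature — redundant.
Drop T4: checkout uncovered — not redundant.
Drop T5: the rest still cover every feature — redundant.
Drop T6: share, preview uncovered — not redundant.
Drop T9: the rest still cover every feature — redundant.
3 redundant: T3, T5, T9.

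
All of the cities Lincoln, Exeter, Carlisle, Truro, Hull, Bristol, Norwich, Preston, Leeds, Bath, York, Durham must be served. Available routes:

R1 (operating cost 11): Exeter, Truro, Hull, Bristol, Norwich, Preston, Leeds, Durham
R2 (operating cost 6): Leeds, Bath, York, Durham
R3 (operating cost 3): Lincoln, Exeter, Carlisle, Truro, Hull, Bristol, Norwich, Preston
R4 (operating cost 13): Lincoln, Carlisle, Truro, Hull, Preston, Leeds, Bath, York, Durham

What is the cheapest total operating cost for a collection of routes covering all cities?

9

R2, R3 cover every city at operating cost 6 + 3 = 9.
Any cover uses at least 2 routes; among all covering selections none totals below 9.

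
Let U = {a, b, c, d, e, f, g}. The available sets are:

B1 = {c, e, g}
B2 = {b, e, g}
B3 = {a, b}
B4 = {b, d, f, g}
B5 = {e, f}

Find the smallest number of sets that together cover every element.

3

B1, B3, B4 together cover {a, b, c, d, e, f, g} — every element.
No 2 of the 5 sets cover everything (all 10 pairs fall short), so 3 is minimum.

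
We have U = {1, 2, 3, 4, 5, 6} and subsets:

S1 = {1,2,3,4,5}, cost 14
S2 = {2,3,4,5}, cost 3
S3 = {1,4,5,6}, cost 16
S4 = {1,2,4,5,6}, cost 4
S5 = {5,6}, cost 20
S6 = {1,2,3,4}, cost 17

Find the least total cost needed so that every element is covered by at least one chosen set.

S2, S4 cover every element at cost 3 + 4 = 7.
Any cover uses at least 2 sets; among all covering selections none totals below 7.

7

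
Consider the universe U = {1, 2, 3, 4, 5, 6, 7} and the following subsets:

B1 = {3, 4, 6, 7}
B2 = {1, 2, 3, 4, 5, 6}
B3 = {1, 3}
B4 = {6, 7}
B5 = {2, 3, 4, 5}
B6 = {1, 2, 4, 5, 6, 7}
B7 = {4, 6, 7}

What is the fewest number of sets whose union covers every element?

B1, B2 together cover {1, 2, 3, 4, 5, 6, 7} — every element.
No single set contains all 7 elements, so 2 is optimal.

2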